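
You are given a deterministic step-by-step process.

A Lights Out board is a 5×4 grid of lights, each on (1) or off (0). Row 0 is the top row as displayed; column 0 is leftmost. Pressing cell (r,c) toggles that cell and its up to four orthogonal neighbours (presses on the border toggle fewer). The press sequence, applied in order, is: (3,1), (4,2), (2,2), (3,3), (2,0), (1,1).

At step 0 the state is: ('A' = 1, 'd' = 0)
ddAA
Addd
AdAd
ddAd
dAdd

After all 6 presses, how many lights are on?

gen 0: ddAA
Addd
AdAd
ddAd
dAdd
gen 1: ddAA
Addd
AAAd
AAdd
dddd
gen 2: ddAA
Addd
AAAd
AAAd
dAAA
gen 3: ddAA
AdAd
AddA
AAdd
dAAA
gen 4: ddAA
AdAd
Addd
AAAA
dAAd
gen 5: ddAA
ddAd
dAdd
dAAA
dAAd
gen 6: dAAA
AAdd
dddd
dAAA
dAAd

10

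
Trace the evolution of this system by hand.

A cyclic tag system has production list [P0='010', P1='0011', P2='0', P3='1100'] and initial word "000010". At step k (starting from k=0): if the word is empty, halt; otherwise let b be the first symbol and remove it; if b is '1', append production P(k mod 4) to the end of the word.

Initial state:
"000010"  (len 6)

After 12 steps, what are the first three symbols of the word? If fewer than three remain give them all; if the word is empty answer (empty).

0) "000010"  (len 6)
1) "00010"  (len 5)
2) "0010"  (len 4)
3) "010"  (len 3)
4) "10"  (len 2)
5) "0010"  (len 4)
6) "010"  (len 3)
7) "10"  (len 2)
8) "01100"  (len 5)
9) "1100"  (len 4)
10) "1000011"  (len 7)
11) "0000110"  (len 7)
12) "000110"  (len 6)

000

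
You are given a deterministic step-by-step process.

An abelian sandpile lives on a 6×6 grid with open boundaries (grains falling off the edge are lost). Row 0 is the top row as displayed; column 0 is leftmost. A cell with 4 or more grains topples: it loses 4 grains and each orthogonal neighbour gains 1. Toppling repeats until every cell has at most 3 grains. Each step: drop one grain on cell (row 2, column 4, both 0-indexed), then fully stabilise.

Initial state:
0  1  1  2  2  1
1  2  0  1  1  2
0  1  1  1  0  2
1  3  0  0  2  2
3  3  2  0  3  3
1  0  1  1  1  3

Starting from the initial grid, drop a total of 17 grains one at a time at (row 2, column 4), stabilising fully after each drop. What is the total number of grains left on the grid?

58

t=0: 0  1  1  2  2  1
1  2  0  1  1  2
0  1  1  1  0  2
1  3  0  0  2  2
3  3  2  0  3  3
1  0  1  1  1  3
t=1: 0  1  1  2  2  1
1  2  0  1  1  2
0  1  1  1  1  2
1  3  0  0  2  2
3  3  2  0  3  3
1  0  1  1  1  3
t=2: 0  1  1  2  2  1
1  2  0  1  1  2
0  1  1  1  2  2
1  3  0  0  2  2
3  3  2  0  3  3
1  0  1  1  1  3
t=3: 0  1  1  2  2  1
1  2  0  1  1  2
0  1  1  1  3  2
1  3  0  0  2  2
3  3  2  0  3  3
1  0  1  1  1  3
t=4: 0  1  1  2  2  1
1  2  0  1  2  2
0  1  1  2  0  3
1  3  0  0  3  2
3  3  2  0  3  3
1  0  1  1  1  3
t=5: 0  1  1  2  2  1
1  2  0  1  2  2
0  1  1  2  1  3
1  3  0  0  3  2
3  3  2  0  3  3
1  0  1  1  1  3
t=6: 0  1  1  2  2  1
1  2  0  1  2  2
0  1  1  2  2  3
1  3  0  0  3  2
3  3  2  0  3  3
1  0  1  1  1  3
t=7: 0  1  1  2  2  1
1  2  0  1  2  2
0  1  1  2  3  3
1  3  0  0  3  2
3  3  2  0  3  3
1  0  1  1  1  3
t=8: 0  1  1  2  2  1
1  2  0  1  3  3
0  1  1  3  2  1
1  3  0  1  2  1
3  3  2  1  1  2
1  0  1  1  3  0
t=9: 0  1  1  2  2  1
1  2  0  1  3  3
0  1  1  3  3  1
1  3  0  1  2  1
3  3  2  1  1  2
1  0  1  1  3  0
t=10: 0  1  1  2  3  2
1  2  0  3  1  0
0  1  2  0  2  3
1  3  0  2  3  1
3  3  2  1  1  2
1  0  1  1  3  0
t=11: 0  1  1  2  3  2
1  2  0  3  1  0
0  1  2  0  3  3
1  3  0  2  3  1
3  3  2  1  1  2
1  0  1  1  3  0
t=12: 0  1  1  2  3  2
1  2  0  3  2  1
0  1  2  1  2  0
1  3  0  3  0  3
3  3  2  1  2  2
1  0  1  1  3  0
t=13: 0  1  1  2  3  2
1  2  0  3  2  1
0  1  2  1  3  0
1  3  0  3  0  3
3  3  2  1  2  2
1  0  1  1  3  0
t=14: 0  1  1  2  3  2
1  2  0  3  3  1
0  1  2  2  0  1
1  3  0  3  1  3
3  3  2  1  2  2
1  0  1  1  3  0
t=15: 0  1  1  2  3  2
1  2  0  3  3  1
0  1  2  2  1  1
1  3  0  3  1  3
3  3  2  1  2  2
1  0  1  1  3  0
t=16: 0  1  1  2  3  2
1  2  0  3  3  1
0  1  2  2  2  1
1  3  0  3  1  3
3  3  2  1  2  2
1  0  1  1  3  0
t=17: 0  1  1  2  3  2
1  2  0  3  3  1
0  1  2  2  3  1
1  3  0  3  1  3
3  3  2  1  2  2
1  0  1  1  3  0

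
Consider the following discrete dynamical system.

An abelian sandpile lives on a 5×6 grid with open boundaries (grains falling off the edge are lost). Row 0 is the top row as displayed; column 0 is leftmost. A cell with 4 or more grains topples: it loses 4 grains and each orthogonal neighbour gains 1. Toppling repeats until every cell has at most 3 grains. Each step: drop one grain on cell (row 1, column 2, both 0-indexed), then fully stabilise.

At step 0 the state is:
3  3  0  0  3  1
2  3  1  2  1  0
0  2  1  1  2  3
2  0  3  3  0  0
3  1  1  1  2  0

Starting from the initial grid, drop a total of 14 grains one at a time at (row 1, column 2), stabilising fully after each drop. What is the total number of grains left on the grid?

0) 3  3  0  0  3  1
2  3  1  2  1  0
0  2  1  1  2  3
2  0  3  3  0  0
3  1  1  1  2  0
1) 3  3  0  0  3  1
2  3  2  2  1  0
0  2  1  1  2  3
2  0  3  3  0  0
3  1  1  1  2  0
2) 3  3  0  0  3  1
2  3  3  2  1  0
0  2  1  1  2  3
2  0  3  3  0  0
3  1  1  1  2  0
3) 1  1  2  0  3  1
0  2  1  3  1  0
1  3  2  1  2  3
2  0  3  3  0  0
3  1  1  1  2  0
4) 1  1  2  0  3  1
0  2  2  3  1  0
1  3  2  1  2  3
2  0  3  3  0  0
3  1  1  1  2  0
5) 1  1  2  0  3  1
0  2  3  3  1  0
1  3  2  1  2  3
2  0  3  3  0  0
3  1  1  1  2  0
6) 1  1  3  1  3  1
0  3  1  0  2  0
1  3  3  2  2  3
2  0  3  3  0  0
3  1  1  1  2  0
7) 1  1  3  1  3  1
0  3  2  0  2  0
1  3  3  2  2  3
2  0  3  3  0  0
3  1  1  1  2  0
8) 1  1  3  1  3  1
0  3  3  0  2  0
1  3  3  2  2  3
2  0  3  3  0  0
3  1  1  1  2  0
9) 1  3  0  2  3  1
1  1  3  2  2  0
2  1  3  0  3  3
2  2  1  1  1  0
3  1  2  2  2  0
10) 1  3  1  2  3  1
1  2  1  3  2  0
2  2  0  1  3  3
2  2  2  1  1  0
3  1  2  2  2  0
11) 1  3  1  2  3  1
1  2  2  3  2  0
2  2  0  1  3  3
2  2  2  1  1  0
3  1  2  2  2  0
12) 1  3  1  2  3  1
1  2  3  3  2  0
2  2  0  1  3  3
2  2  2  1  1  0
3  1  2  2  2  0
13) 1  3  2  3  3  1
1  3  1  0  3  0
2  2  1  2  3  3
2  2  2  1  1  0
3  1  2  2  2  0
14) 1  3  2  3  3  1
1  3  2  0  3  0
2  2  1  2  3  3
2  2  2  1  1  0
3  1  2  2  2  0

53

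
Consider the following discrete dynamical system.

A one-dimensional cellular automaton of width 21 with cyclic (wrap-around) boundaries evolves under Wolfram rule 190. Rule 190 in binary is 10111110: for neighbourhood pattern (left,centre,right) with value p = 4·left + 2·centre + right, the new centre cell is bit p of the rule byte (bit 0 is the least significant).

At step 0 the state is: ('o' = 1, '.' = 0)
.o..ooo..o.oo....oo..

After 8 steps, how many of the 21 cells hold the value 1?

18

[0] .o..ooo..o.oo....oo..
[1] oooooo.ooooo.o..oo.o.
[2] ooooo.ooooo.ooooo.ooo
[3] oooo.ooooo.ooooo.oooo
[4] ooo.ooooo.ooooo.ooooo
[5] oo.ooooo.ooooo.oooooo
[6] o.ooooo.ooooo.ooooooo
[7] .ooooo.ooooo.oooooooo
[8] ooooo.ooooo.oooooooo.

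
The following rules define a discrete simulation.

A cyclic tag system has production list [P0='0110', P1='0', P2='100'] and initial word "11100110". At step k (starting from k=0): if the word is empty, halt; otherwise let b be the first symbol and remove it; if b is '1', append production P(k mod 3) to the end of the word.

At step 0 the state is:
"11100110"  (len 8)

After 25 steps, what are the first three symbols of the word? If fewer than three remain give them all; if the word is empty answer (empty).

100

gen 0: "11100110"  (len 8)
gen 1: "11001100110"  (len 11)
gen 2: "10011001100"  (len 11)
gen 3: "0011001100100"  (len 13)
gen 4: "011001100100"  (len 12)
gen 5: "11001100100"  (len 11)
gen 6: "1001100100100"  (len 13)
gen 7: "0011001001000110"  (len 16)
gen 8: "011001001000110"  (len 15)
gen 9: "11001001000110"  (len 14)
gen 10: "10010010001100110"  (len 17)
gen 11: "00100100011001100"  (len 17)
gen 12: "0100100011001100"  (len 16)
gen 13: "100100011001100"  (len 15)
gen 14: "001000110011000"  (len 15)
gen 15: "01000110011000"  (len 14)
gen 16: "1000110011000"  (len 13)
gen 17: "0001100110000"  (len 13)
gen 18: "001100110000"  (len 12)
gen 19: "01100110000"  (len 11)
gen 20: "1100110000"  (len 10)
gen 21: "100110000100"  (len 12)
gen 22: "001100001000110"  (len 15)
gen 23: "01100001000110"  (len 14)
gen 24: "1100001000110"  (len 13)
gen 25: "1000010001100110"  (len 16)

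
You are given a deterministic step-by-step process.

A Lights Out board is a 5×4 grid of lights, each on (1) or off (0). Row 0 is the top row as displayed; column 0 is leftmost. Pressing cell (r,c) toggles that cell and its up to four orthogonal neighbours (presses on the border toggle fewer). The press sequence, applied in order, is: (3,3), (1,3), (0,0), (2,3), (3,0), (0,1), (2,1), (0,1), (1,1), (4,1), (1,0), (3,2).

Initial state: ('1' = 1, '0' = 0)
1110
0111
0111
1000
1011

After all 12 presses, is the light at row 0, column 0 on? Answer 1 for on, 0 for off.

1

step 0: 1110
0111
0111
1000
1011
step 1: 1110
0111
0110
1011
1010
step 2: 1111
0100
0111
1011
1010
step 3: 0011
1100
0111
1011
1010
step 4: 0011
1101
0100
1010
1010
step 5: 0011
1101
1100
0110
0010
step 6: 1101
1001
1100
0110
0010
step 7: 1101
1101
0010
0010
0010
step 8: 0011
1001
0010
0010
0010
step 9: 0111
0111
0110
0010
0010
step 10: 0111
0111
0110
0110
1100
step 11: 1111
1011
1110
0110
1100
step 12: 1111
1011
1100
0001
1110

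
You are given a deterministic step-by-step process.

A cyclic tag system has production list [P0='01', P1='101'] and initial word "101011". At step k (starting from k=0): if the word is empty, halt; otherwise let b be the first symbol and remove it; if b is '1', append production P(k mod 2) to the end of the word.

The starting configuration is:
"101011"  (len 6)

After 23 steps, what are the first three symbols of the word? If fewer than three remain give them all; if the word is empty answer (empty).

k=0  "101011"  (len 6)
k=1  "0101101"  (len 7)
k=2  "101101"  (len 6)
k=3  "0110101"  (len 7)
k=4  "110101"  (len 6)
k=5  "1010101"  (len 7)
k=6  "010101101"  (len 9)
k=7  "10101101"  (len 8)
k=8  "0101101101"  (len 10)
k=9  "101101101"  (len 9)
k=10  "01101101101"  (len 11)
k=11  "1101101101"  (len 10)
k=12  "101101101101"  (len 12)
k=13  "0110110110101"  (len 13)
k=14  "110110110101"  (len 12)
k=15  "1011011010101"  (len 13)
k=16  "011011010101101"  (len 15)
k=17  "11011010101101"  (len 14)
k=18  "1011010101101101"  (len 16)
k=19  "01101010110110101"  (len 17)
k=20  "1101010110110101"  (len 16)
k=21  "10101011011010101"  (len 17)
k=22  "0101011011010101101"  (len 19)
k=23  "101011011010101101"  (len 18)

101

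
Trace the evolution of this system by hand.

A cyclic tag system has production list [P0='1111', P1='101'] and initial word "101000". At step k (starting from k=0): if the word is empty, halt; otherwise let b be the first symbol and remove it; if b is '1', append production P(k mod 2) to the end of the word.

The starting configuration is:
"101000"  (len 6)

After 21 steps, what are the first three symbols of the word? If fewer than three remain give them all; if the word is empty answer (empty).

0) "101000"  (len 6)
1) "010001111"  (len 9)
2) "10001111"  (len 8)
3) "00011111111"  (len 11)
4) "0011111111"  (len 10)
5) "011111111"  (len 9)
6) "11111111"  (len 8)
7) "11111111111"  (len 11)
8) "1111111111101"  (len 13)
9) "1111111111011111"  (len 16)
10) "111111111011111101"  (len 18)
11) "111111110111111011111"  (len 21)
12) "11111110111111011111101"  (len 23)
13) "11111101111110111111011111"  (len 26)
14) "1111101111110111111011111101"  (len 28)
15) "1111011111101111110111111011111"  (len 31)
16) "111011111101111110111111011111101"  (len 33)
17) "110111111011111101111110111111011111"  (len 36)
18) "10111111011111101111110111111011111101"  (len 38)
19) "01111110111111011111101111110111111011111"  (len 41)
20) "1111110111111011111101111110111111011111"  (len 40)
21) "1111101111110111111011111101111110111111111"  (len 43)

111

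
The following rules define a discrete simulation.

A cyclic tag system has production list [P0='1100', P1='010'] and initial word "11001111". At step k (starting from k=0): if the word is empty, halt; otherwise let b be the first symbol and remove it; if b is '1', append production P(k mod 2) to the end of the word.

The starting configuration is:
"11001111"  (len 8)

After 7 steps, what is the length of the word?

gen 0: "11001111"  (len 8)
gen 1: "10011111100"  (len 11)
gen 2: "0011111100010"  (len 13)
gen 3: "011111100010"  (len 12)
gen 4: "11111100010"  (len 11)
gen 5: "11111000101100"  (len 14)
gen 6: "1111000101100010"  (len 16)
gen 7: "1110001011000101100"  (len 19)

19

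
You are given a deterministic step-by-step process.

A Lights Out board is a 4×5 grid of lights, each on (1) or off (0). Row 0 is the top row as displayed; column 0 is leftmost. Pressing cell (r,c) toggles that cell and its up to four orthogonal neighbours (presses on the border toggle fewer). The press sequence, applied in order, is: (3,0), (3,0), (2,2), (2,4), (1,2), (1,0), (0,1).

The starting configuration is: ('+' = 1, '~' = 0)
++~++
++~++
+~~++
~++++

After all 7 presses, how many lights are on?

7

0) ++~++
++~++
+~~++
~++++
1) ++~++
++~++
~~~++
+~+++
2) ++~++
++~++
+~~++
~++++
3) ++~++
+++++
+++~+
~+~++
4) ++~++
++++~
++++~
~+~+~
5) +++++
+~~~~
++~+~
~+~+~
6) ~++++
~+~~~
~+~+~
~+~+~
7) +~~++
~~~~~
~+~+~
~+~+~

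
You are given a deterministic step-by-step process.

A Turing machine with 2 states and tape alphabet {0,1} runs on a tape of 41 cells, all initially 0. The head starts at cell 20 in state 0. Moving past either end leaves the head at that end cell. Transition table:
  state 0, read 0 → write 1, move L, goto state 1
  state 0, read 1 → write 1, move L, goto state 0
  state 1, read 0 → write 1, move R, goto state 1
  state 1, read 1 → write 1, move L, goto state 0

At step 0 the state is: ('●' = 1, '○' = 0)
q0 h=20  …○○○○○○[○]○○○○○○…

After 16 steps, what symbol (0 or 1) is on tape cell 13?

k=0  q0 h=20  …○○○○○○[○]○○○○○○…
k=1  q1 h=19  …○○○○○○[○]●○○○○○…
k=2  q1 h=20  …○○○○○●[●]○○○○○○…
k=3  q0 h=19  …○○○○○○[●]●○○○○○…
k=4  q0 h=18  …○○○○○○[○]●●○○○○…
k=5  q1 h=17  …○○○○○○[○]●●●○○○…
k=6  q1 h=18  …○○○○○●[●]●●○○○○…
k=7  q0 h=17  …○○○○○○[●]●●●○○○…
k=8  q0 h=16  …○○○○○○[○]●●●●○○…
k=9  q1 h=15  …○○○○○○[○]●●●●●○…
k=10  q1 h=16  …○○○○○●[●]●●●●○○…
k=11  q0 h=15  …○○○○○○[●]●●●●●○…
k=12  q0 h=14  …○○○○○○[○]●●●●●●…
k=13  q1 h=13  …○○○○○○[○]●●●●●●…
k=14  q1 h=14  …○○○○○●[●]●●●●●●…
k=15  q0 h=13  …○○○○○○[●]●●●●●●…
k=16  q0 h=12  …○○○○○○[○]●●●●●●…

1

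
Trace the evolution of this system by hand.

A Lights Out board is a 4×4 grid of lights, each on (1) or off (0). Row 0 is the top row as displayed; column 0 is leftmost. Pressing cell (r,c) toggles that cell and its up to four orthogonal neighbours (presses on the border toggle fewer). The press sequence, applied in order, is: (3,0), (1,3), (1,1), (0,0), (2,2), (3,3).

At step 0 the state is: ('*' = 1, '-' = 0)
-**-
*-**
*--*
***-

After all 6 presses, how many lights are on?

9

[0] -**-
*-**
*--*
***-
[1] -**-
*-**
---*
--*-
[2] -***
*---
----
--*-
[3] --**
-**-
-*--
--*-
[4] ****
***-
-*--
--*-
[5] ****
**--
--**
----
[6] ****
**--
--*-
--**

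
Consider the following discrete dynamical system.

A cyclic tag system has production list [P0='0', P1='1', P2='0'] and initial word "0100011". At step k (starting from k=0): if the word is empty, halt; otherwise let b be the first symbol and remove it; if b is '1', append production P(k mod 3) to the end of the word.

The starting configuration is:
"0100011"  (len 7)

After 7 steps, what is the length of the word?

0) "0100011"  (len 7)
1) "100011"  (len 6)
2) "000111"  (len 6)
3) "00111"  (len 5)
4) "0111"  (len 4)
5) "111"  (len 3)
6) "110"  (len 3)
7) "100"  (len 3)

3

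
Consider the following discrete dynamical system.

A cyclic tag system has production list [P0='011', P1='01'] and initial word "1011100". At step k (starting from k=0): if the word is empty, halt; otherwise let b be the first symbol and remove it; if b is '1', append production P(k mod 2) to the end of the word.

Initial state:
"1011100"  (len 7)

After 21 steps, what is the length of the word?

20

gen 0: "1011100"  (len 7)
gen 1: "011100011"  (len 9)
gen 2: "11100011"  (len 8)
gen 3: "1100011011"  (len 10)
gen 4: "10001101101"  (len 11)
gen 5: "0001101101011"  (len 13)
gen 6: "001101101011"  (len 12)
gen 7: "01101101011"  (len 11)
gen 8: "1101101011"  (len 10)
gen 9: "101101011011"  (len 12)
gen 10: "0110101101101"  (len 13)
gen 11: "110101101101"  (len 12)
gen 12: "1010110110101"  (len 13)
gen 13: "010110110101011"  (len 15)
gen 14: "10110110101011"  (len 14)
gen 15: "0110110101011011"  (len 16)
gen 16: "110110101011011"  (len 15)
gen 17: "10110101011011011"  (len 17)
gen 18: "011010101101101101"  (len 18)
gen 19: "11010101101101101"  (len 17)
gen 20: "101010110110110101"  (len 18)
gen 21: "01010110110110101011"  (len 20)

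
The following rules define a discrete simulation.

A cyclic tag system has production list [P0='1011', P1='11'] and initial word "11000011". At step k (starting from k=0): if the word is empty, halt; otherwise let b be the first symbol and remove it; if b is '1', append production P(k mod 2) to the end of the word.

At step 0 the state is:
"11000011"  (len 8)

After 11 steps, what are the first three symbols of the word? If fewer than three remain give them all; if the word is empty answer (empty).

0) "11000011"  (len 8)
1) "10000111011"  (len 11)
2) "000011101111"  (len 12)
3) "00011101111"  (len 11)
4) "0011101111"  (len 10)
5) "011101111"  (len 9)
6) "11101111"  (len 8)
7) "11011111011"  (len 11)
8) "101111101111"  (len 12)
9) "011111011111011"  (len 15)
10) "11111011111011"  (len 14)
11) "11110111110111011"  (len 17)

111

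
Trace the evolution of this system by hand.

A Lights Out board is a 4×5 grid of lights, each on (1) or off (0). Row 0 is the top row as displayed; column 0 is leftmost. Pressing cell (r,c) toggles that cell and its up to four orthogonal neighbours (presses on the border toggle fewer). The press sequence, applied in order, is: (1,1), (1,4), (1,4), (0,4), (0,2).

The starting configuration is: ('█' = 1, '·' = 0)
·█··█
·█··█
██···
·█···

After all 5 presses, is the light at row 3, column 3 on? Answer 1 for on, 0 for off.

step 0: ·█··█
·█··█
██···
·█···
step 1: ····█
█·█·█
█····
·█···
step 2: ·····
█·██·
█···█
·█···
step 3: ····█
█·█·█
█····
·█···
step 4: ···█·
█·█··
█····
·█···
step 5: ·██··
█····
█····
·█···

0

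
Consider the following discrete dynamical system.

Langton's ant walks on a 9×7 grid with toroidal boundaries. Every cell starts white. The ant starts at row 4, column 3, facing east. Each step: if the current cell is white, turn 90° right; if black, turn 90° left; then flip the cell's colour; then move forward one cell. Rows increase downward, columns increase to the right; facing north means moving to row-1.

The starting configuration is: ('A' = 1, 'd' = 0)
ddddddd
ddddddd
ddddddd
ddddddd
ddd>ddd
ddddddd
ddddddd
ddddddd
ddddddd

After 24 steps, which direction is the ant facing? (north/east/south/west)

[0] ddddddd
ddddddd
ddddddd
ddddddd
ddd>ddd
ddddddd
ddddddd
ddddddd
ddddddd
[1] ddddddd
ddddddd
ddddddd
ddddddd
dddAddd
dddvddd
ddddddd
ddddddd
ddddddd
[2] ddddddd
ddddddd
ddddddd
ddddddd
dddAddd
dd<Addd
ddddddd
ddddddd
ddddddd
[3] ddddddd
ddddddd
ddddddd
ddddddd
dd^Addd
ddAAddd
ddddddd
ddddddd
ddddddd
[4] ddddddd
ddddddd
ddddddd
ddddddd
ddA>ddd
ddAAddd
ddddddd
ddddddd
ddddddd
[5] ddddddd
ddddddd
ddddddd
ddd^ddd
ddAdddd
ddAAddd
ddddddd
ddddddd
ddddddd
[6] ddddddd
ddddddd
ddddddd
dddA>dd
ddAdddd
ddAAddd
ddddddd
ddddddd
ddddddd
[7] ddddddd
ddddddd
ddddddd
dddAAdd
ddAdvdd
ddAAddd
ddddddd
ddddddd
ddddddd
[8] ddddddd
ddddddd
ddddddd
dddAAdd
ddA<Add
ddAAddd
ddddddd
ddddddd
ddddddd
[9] ddddddd
ddddddd
ddddddd
ddd^Add
ddAAAdd
ddAAddd
ddddddd
ddddddd
ddddddd
[10] ddddddd
ddddddd
ddddddd
dd<dAdd
ddAAAdd
ddAAddd
ddddddd
ddddddd
ddddddd
[11] ddddddd
ddddddd
dd^dddd
ddAdAdd
ddAAAdd
ddAAddd
ddddddd
ddddddd
ddddddd
[12] ddddddd
ddddddd
ddA>ddd
ddAdAdd
ddAAAdd
ddAAddd
ddddddd
ddddddd
ddddddd
[13] ddddddd
ddddddd
ddAAddd
ddAvAdd
ddAAAdd
ddAAddd
ddddddd
ddddddd
ddddddd
[14] ddddddd
ddddddd
ddAAddd
dd<AAdd
ddAAAdd
ddAAddd
ddddddd
ddddddd
ddddddd
[15] ddddddd
ddddddd
ddAAddd
dddAAdd
ddvAAdd
ddAAddd
ddddddd
ddddddd
ddddddd
[16] ddddddd
ddddddd
ddAAddd
dddAAdd
ddd>Add
ddAAddd
ddddddd
ddddddd
ddddddd
[17] ddddddd
ddddddd
ddAAddd
ddd^Add
ddddAdd
ddAAddd
ddddddd
ddddddd
ddddddd
[18] ddddddd
ddddddd
ddAAddd
dd<dAdd
ddddAdd
ddAAddd
ddddddd
ddddddd
ddddddd
[19] ddddddd
ddddddd
dd^Addd
ddAdAdd
ddddAdd
ddAAddd
ddddddd
ddddddd
ddddddd
[20] ddddddd
ddddddd
d<dAddd
ddAdAdd
ddddAdd
ddAAddd
ddddddd
ddddddd
ddddddd
[21] ddddddd
d^ddddd
dAdAddd
ddAdAdd
ddddAdd
ddAAddd
ddddddd
ddddddd
ddddddd
[22] ddddddd
dA>dddd
dAdAddd
ddAdAdd
ddddAdd
ddAAddd
ddddddd
ddddddd
ddddddd
[23] ddddddd
dAAdddd
dAvAddd
ddAdAdd
ddddAdd
ddAAddd
ddddddd
ddddddd
ddddddd
[24] ddddddd
dAAdddd
d<AAddd
ddAdAdd
ddddAdd
ddAAddd
ddddddd
ddddddd
ddddddd

west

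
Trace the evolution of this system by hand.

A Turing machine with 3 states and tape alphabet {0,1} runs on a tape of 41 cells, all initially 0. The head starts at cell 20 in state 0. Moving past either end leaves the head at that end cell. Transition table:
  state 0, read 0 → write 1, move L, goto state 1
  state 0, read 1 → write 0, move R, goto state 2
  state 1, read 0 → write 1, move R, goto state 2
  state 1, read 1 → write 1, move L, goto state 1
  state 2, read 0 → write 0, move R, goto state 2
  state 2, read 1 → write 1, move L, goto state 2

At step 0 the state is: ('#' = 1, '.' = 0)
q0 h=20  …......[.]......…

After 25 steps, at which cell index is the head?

k=0  q0 h=20  …......[.]......…
k=1  q1 h=19  …......[.]#.....…
k=2  q2 h=20  ….....#[#]......…
k=3  q2 h=19  …......[#]#.....…
k=4  q2 h=18  …......[.]##....…
k=5  q2 h=19  …......[#]#.....…
k=6  q2 h=18  …......[.]##....…
k=7  q2 h=19  …......[#]#.....…
k=8  q2 h=18  …......[.]##....…
k=9  q2 h=19  …......[#]#.....…
k=10  q2 h=18  …......[.]##....…
k=11  q2 h=19  …......[#]#.....…
k=12  q2 h=18  …......[.]##....…
k=13  q2 h=19  …......[#]#.....…
k=14  q2 h=18  …......[.]##....…
k=15  q2 h=19  …......[#]#.....…
k=16  q2 h=18  …......[.]##....…
k=17  q2 h=19  …......[#]#.....…
k=18  q2 h=18  …......[.]##....…
k=19  q2 h=19  …......[#]#.....…
k=20  q2 h=18  …......[.]##....…
k=21  q2 h=19  …......[#]#.....…
k=22  q2 h=18  …......[.]##....…
k=23  q2 h=19  …......[#]#.....…
k=24  q2 h=18  …......[.]##....…
k=25  q2 h=19  …......[#]#.....…

19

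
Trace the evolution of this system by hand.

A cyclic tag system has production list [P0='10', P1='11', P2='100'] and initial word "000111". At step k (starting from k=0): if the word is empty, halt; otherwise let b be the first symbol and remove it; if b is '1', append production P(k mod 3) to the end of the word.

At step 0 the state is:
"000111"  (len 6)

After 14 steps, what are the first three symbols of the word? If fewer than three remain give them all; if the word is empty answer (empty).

010

k=0  "000111"  (len 6)
k=1  "00111"  (len 5)
k=2  "0111"  (len 4)
k=3  "111"  (len 3)
k=4  "1110"  (len 4)
k=5  "11011"  (len 5)
k=6  "1011100"  (len 7)
k=7  "01110010"  (len 8)
k=8  "1110010"  (len 7)
k=9  "110010100"  (len 9)
k=10  "1001010010"  (len 10)
k=11  "00101001011"  (len 11)
k=12  "0101001011"  (len 10)
k=13  "101001011"  (len 9)
k=14  "0100101111"  (len 10)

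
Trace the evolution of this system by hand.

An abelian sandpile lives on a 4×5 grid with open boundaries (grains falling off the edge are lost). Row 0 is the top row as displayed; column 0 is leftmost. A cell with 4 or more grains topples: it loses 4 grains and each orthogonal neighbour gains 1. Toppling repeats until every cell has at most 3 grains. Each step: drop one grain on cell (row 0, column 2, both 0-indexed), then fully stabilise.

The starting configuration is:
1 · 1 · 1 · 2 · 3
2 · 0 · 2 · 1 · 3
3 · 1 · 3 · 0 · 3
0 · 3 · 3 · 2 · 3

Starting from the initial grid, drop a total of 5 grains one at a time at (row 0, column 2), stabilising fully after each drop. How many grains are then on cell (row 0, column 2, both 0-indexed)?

t=0: 1 · 1 · 1 · 2 · 3
2 · 0 · 2 · 1 · 3
3 · 1 · 3 · 0 · 3
0 · 3 · 3 · 2 · 3
t=1: 1 · 1 · 2 · 2 · 3
2 · 0 · 2 · 1 · 3
3 · 1 · 3 · 0 · 3
0 · 3 · 3 · 2 · 3
t=2: 1 · 1 · 3 · 2 · 3
2 · 0 · 2 · 1 · 3
3 · 1 · 3 · 0 · 3
0 · 3 · 3 · 2 · 3
t=3: 1 · 2 · 0 · 3 · 3
2 · 0 · 3 · 1 · 3
3 · 1 · 3 · 0 · 3
0 · 3 · 3 · 2 · 3
t=4: 1 · 2 · 1 · 3 · 3
2 · 0 · 3 · 1 · 3
3 · 1 · 3 · 0 · 3
0 · 3 · 3 · 2 · 3
t=5: 1 · 2 · 2 · 3 · 3
2 · 0 · 3 · 1 · 3
3 · 1 · 3 · 0 · 3
0 · 3 · 3 · 2 · 3

2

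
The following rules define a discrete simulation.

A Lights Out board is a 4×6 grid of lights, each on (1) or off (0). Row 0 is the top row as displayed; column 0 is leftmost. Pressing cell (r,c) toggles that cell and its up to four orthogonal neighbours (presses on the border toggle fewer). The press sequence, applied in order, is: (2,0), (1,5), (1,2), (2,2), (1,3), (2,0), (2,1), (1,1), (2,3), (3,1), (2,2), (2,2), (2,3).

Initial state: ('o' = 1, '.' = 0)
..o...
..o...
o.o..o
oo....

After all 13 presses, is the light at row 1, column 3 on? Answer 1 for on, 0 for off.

0

t=0: ..o...
..o...
o.o..o
oo....
t=1: ..o...
o.o...
.oo..o
.o....
t=2: ..o..o
o.o.oo
.oo...
.o....
t=3: .....o
oo.ooo
.o....
.o....
t=4: .....o
oooooo
..oo..
.oo...
t=5: ...o.o
oo...o
..o...
.oo...
t=6: ...o.o
.o...o
ooo...
ooo...
t=7: ...o.o
.....o
......
o.o...
t=8: .o.o.o
ooo..o
.o....
o.o...
t=9: .o.o.o
oooo.o
.oooo.
o.oo..
t=10: .o.o.o
oooo.o
..ooo.
.o.o..
t=11: .o.o.o
oo.o.o
.o..o.
.ooo..
t=12: .o.o.o
oooo.o
..ooo.
.o.o..
t=13: .o.o.o
ooo..o
......
.o....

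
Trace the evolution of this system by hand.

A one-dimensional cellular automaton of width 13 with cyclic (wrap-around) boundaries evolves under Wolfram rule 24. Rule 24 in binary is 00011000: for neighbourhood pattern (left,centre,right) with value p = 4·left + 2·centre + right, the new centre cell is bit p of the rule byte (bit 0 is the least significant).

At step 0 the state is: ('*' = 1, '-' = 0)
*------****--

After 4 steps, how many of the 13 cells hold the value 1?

k=0  *------****--
k=1  -*-----*---*-
k=2  --*-----*---*
k=3  *--*-----*---
k=4  -*--*-----*--

3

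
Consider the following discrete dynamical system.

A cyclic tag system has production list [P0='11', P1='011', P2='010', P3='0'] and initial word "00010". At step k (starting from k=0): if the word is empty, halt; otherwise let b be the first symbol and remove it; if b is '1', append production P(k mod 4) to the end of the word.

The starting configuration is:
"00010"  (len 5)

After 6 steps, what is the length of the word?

0) "00010"  (len 5)
1) "0010"  (len 4)
2) "010"  (len 3)
3) "10"  (len 2)
4) "00"  (len 2)
5) "0"  (len 1)
6) (halted — word empty)

0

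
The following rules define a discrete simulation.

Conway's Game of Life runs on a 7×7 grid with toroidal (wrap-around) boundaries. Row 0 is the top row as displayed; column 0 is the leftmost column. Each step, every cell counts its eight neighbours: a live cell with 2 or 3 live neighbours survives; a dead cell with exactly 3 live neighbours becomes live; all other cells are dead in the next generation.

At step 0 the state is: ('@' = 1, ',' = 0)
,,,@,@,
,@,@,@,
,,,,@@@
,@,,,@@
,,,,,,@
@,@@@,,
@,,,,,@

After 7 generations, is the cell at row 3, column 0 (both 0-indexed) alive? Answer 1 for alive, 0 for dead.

0

0) ,,,@,@,
,@,@,@,
,,,,@@@
,@,,,@@
,,,,,,@
@,@@@,,
@,,,,,@
1) @,@,,@,
,,@@,,,
,,@,,,,
,,,,@,,
,@@@@,@
@@,@,@,
@@@,,@@
2) @,,,@@,
,,@@,,,
,,@,,,,
,@,,@@,
,@,,,,@
,,,,,,,
,,,@,@,
3) ,,@,,@@
,@@@@,,
,@@,@,,
@@@,,@,
@,,,,@,
,,,,,,,
,,,,,@@
4) @@@,,,@
@,,,@,,
,,,,@@,
@,@@@@,
@,,,,,,
,,,,,@,
,,,,,@@
5) ,@,,,,,
@,,@@,,
,@,,,,,
,@,@,@,
,@,@,@,
,,,,,@,
,@,,,@,
6) @@@,@,,
@@@,,,,
@@,@,,,
@@,,,,,
,,,,,@@
,,@,,@@
,,,,,,,
7) @,@@,,,
,,,,,,@
,,,,,,@
,@@,,,,
,@,,,@,
,,,,,@@
@,@@,@@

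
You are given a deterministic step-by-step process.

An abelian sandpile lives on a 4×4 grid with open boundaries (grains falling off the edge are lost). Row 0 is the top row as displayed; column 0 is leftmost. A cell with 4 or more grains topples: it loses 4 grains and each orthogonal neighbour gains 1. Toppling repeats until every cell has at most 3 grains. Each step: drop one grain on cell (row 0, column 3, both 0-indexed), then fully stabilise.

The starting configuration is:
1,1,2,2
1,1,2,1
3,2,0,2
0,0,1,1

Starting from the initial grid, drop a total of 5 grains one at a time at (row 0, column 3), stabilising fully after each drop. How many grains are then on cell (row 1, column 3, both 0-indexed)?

2

step 0: 1,1,2,2
1,1,2,1
3,2,0,2
0,0,1,1
step 1: 1,1,2,3
1,1,2,1
3,2,0,2
0,0,1,1
step 2: 1,1,3,0
1,1,2,2
3,2,0,2
0,0,1,1
step 3: 1,1,3,1
1,1,2,2
3,2,0,2
0,0,1,1
step 4: 1,1,3,2
1,1,2,2
3,2,0,2
0,0,1,1
step 5: 1,1,3,3
1,1,2,2
3,2,0,2
0,0,1,1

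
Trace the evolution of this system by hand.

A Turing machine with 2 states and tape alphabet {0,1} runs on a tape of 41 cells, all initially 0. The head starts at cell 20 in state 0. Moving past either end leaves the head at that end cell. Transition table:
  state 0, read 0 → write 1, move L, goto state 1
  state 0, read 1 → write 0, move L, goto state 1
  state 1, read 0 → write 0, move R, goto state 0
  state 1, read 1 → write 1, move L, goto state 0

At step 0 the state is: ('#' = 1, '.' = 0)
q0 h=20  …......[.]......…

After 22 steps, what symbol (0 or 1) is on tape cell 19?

0

k=0  q0 h=20  …......[.]......…
k=1  q1 h=19  …......[.]#.....…
k=2  q0 h=20  …......[#]......…
k=3  q1 h=19  …......[.]......…
k=4  q0 h=20  …......[.]......…
k=5  q1 h=19  …......[.]#.....…
k=6  q0 h=20  …......[#]......…
k=7  q1 h=19  …......[.]......…
k=8  q0 h=20  …......[.]......…
k=9  q1 h=19  …......[.]#.....…
k=10  q0 h=20  …......[#]......…
k=11  q1 h=19  …......[.]......…
k=12  q0 h=20  …......[.]......…
k=13  q1 h=19  …......[.]#.....…
k=14  q0 h=20  …......[#]......…
k=15  q1 h=19  …......[.]......…
k=16  q0 h=20  …......[.]......…
k=17  q1 h=19  …......[.]#.....…
k=18  q0 h=20  …......[#]......…
k=19  q1 h=19  …......[.]......…
k=20  q0 h=20  …......[.]......…
k=21  q1 h=19  …......[.]#.....…
k=22  q0 h=20  …......[#]......…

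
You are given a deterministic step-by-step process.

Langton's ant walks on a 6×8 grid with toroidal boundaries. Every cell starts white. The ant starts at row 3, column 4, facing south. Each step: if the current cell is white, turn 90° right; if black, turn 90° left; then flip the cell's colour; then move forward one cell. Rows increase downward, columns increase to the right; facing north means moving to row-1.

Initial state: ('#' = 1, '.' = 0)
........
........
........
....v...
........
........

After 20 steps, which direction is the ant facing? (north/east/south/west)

north

0) ........
........
........
....v...
........
........
1) ........
........
........
...<#...
........
........
2) ........
........
...^....
...##...
........
........
3) ........
........
...#>...
...##...
........
........
4) ........
........
...##...
...#v...
........
........
5) ........
........
...##...
...#.>..
........
........
6) ........
........
...##...
...#.#..
.....v..
........
7) ........
........
...##...
...#.#..
....<#..
........
8) ........
........
...##...
...#^#..
....##..
........
9) ........
........
...##...
...##>..
....##..
........
10) ........
........
...##^..
...##...
....##..
........
11) ........
........
...###>.
...##...
....##..
........
12) ........
........
...####.
...##.v.
....##..
........
13) ........
........
...####.
...##<#.
....##..
........
14) ........
........
...##^#.
...####.
....##..
........
15) ........
........
...#<.#.
...####.
....##..
........
16) ........
........
...#..#.
...#v##.
....##..
........
17) ........
........
...#..#.
...#.>#.
....##..
........
18) ........
........
...#.^#.
...#..#.
....##..
........
19) ........
........
...#.#>.
...#..#.
....##..
........
20) ........
......^.
...#.#..
...#..#.
....##..
........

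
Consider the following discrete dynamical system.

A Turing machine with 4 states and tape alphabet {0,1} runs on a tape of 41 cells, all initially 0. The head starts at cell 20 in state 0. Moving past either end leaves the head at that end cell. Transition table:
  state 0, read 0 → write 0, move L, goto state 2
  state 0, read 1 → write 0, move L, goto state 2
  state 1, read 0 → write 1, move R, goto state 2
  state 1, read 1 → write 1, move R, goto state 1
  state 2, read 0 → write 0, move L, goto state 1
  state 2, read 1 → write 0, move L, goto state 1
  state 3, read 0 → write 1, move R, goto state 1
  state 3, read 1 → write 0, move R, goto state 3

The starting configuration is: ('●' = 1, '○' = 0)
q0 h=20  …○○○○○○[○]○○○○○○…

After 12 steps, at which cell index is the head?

0) q0 h=20  …○○○○○○[○]○○○○○○…
1) q2 h=19  …○○○○○○[○]○○○○○○…
2) q1 h=18  …○○○○○○[○]○○○○○○…
3) q2 h=19  …○○○○○●[○]○○○○○○…
4) q1 h=18  …○○○○○○[●]○○○○○○…
5) q1 h=19  …○○○○○●[○]○○○○○○…
6) q2 h=20  …○○○○●●[○]○○○○○○…
7) q1 h=19  …○○○○○●[●]○○○○○○…
8) q1 h=20  …○○○○●●[○]○○○○○○…
9) q2 h=21  …○○○●●●[○]○○○○○○…
10) q1 h=20  …○○○○●●[●]○○○○○○…
11) q1 h=21  …○○○●●●[○]○○○○○○…
12) q2 h=22  …○○●●●●[○]○○○○○○…

22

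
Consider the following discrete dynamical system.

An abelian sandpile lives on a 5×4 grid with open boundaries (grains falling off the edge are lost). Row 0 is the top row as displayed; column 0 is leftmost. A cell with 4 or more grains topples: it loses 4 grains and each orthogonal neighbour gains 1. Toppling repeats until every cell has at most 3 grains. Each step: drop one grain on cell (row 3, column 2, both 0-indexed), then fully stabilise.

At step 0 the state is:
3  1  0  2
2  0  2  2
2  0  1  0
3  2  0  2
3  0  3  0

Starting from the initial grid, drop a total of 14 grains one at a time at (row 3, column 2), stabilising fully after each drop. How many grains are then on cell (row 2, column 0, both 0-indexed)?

step 0: 3  1  0  2
2  0  2  2
2  0  1  0
3  2  0  2
3  0  3  0
step 1: 3  1  0  2
2  0  2  2
2  0  1  0
3  2  1  2
3  0  3  0
step 2: 3  1  0  2
2  0  2  2
2  0  1  0
3  2  2  2
3  0  3  0
step 3: 3  1  0  2
2  0  2  2
2  0  1  0
3  2  3  2
3  0  3  0
step 4: 3  1  0  2
2  0  2  2
2  0  2  0
3  3  1  3
3  1  0  1
step 5: 3  1  0  2
2  0  2  2
2  0  2  0
3  3  2  3
3  1  0  1
step 6: 3  1  0  2
2  0  2  2
2  0  2  0
3  3  3  3
3  1  0  1
step 7: 3  1  0  2
2  0  2  2
3  1  3  1
1  1  2  0
0  3  1  2
step 8: 3  1  0  2
2  0  2  2
3  1  3  1
1  1  3  0
0  3  1  2
step 9: 3  1  0  2
2  0  3  2
3  2  0  2
1  2  1  1
0  3  2  2
step 10: 3  1  0  2
2  0  3  2
3  2  0  2
1  2  2  1
0  3  2  2
step 11: 3  1  0  2
2  0  3  2
3  2  0  2
1  2  3  1
0  3  2  2
step 12: 3  1  0  2
2  0  3  2
3  2  1  2
1  3  0  2
0  3  3  2
step 13: 3  1  0  2
2  0  3  2
3  2  1  2
1  3  1  2
0  3  3  2
step 14: 3  1  0  2
2  0  3  2
3  2  1  2
1  3  2  2
0  3  3  2

3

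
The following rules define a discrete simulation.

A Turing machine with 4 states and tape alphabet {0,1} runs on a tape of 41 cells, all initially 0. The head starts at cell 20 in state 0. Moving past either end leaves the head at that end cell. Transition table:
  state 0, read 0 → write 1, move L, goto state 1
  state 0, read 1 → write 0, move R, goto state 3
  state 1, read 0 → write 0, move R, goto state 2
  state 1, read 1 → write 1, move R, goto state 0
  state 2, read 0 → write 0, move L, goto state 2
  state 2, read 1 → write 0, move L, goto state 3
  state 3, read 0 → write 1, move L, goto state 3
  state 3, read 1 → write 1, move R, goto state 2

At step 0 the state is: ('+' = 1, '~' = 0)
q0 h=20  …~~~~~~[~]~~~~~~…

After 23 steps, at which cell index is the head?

step 0: q0 h=20  …~~~~~~[~]~~~~~~…
step 1: q1 h=19  …~~~~~~[~]+~~~~~…
step 2: q2 h=20  …~~~~~~[+]~~~~~~…
step 3: q3 h=19  …~~~~~~[~]~~~~~~…
step 4: q3 h=18  …~~~~~~[~]+~~~~~…
step 5: q3 h=17  …~~~~~~[~]++~~~~…
step 6: q3 h=16  …~~~~~~[~]+++~~~…
step 7: q3 h=15  …~~~~~~[~]++++~~…
step 8: q3 h=14  …~~~~~~[~]+++++~…
step 9: q3 h=13  …~~~~~~[~]++++++…
step 10: q3 h=12  …~~~~~~[~]++++++…
step 11: q3 h=11  …~~~~~~[~]++++++…
step 12: q3 h=10  …~~~~~~[~]++++++…
step 13: q3 h= 9  …~~~~~~[~]++++++…
step 14: q3 h= 8  …~~~~~~[~]++++++…
step 15: q3 h= 7  …~~~~~~[~]++++++…
step 16: q3 h= 6  |~~~~~~[~]++++++…
step 17: q3 h= 5  |~~~~~[~]++++++…
step 18: q3 h= 4  |~~~~[~]++++++…
step 19: q3 h= 3  |~~~[~]++++++…
step 20: q3 h= 2  |~~[~]++++++…
step 21: q3 h= 1  |~[~]++++++…
step 22: q3 h= 0  |[~]++++++…
step 23: q3 h= 0  |[+]++++++…

0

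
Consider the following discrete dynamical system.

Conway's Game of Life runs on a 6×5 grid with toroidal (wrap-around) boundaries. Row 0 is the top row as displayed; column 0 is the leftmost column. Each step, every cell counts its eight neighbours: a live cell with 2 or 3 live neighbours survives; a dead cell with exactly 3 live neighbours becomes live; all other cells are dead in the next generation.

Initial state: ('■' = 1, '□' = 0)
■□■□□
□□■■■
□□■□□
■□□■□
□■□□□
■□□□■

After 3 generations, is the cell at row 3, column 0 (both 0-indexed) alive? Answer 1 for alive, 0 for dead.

1

[0] ■□■□□
□□■■■
□□■□□
■□□■□
□■□□□
■□□□■
[1] ■□■□□
□□■□■
□■■□□
□■■□□
□■□□□
■□□□■
[2] ■□□□□
■□■□□
■□□□□
■□□□□
□■■□□
■□□□■
[3] ■□□□□
■□□□■
■□□□■
■□□□□
□■□□■
■□□□■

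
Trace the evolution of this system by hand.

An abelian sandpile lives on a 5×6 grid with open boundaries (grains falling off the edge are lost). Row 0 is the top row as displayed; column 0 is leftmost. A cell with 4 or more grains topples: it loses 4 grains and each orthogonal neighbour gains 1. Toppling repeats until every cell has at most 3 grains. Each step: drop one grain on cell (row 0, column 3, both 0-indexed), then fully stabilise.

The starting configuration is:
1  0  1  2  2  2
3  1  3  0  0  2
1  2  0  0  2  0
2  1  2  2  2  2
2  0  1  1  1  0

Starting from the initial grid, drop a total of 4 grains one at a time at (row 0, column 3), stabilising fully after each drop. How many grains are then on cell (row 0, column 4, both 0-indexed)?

3

0) 1  0  1  2  2  2
3  1  3  0  0  2
1  2  0  0  2  0
2  1  2  2  2  2
2  0  1  1  1  0
1) 1  0  1  3  2  2
3  1  3  0  0  2
1  2  0  0  2  0
2  1  2  2  2  2
2  0  1  1  1  0
2) 1  0  2  0  3  2
3  1  3  1  0  2
1  2  0  0  2  0
2  1  2  2  2  2
2  0  1  1  1  0
3) 1  0  2  1  3  2
3  1  3  1  0  2
1  2  0  0  2  0
2  1  2  2  2  2
2  0  1  1  1  0
4) 1  0  2  2  3  2
3  1  3  1  0  2
1  2  0  0  2  0
2  1  2  2  2  2
2  0  1  1  1  0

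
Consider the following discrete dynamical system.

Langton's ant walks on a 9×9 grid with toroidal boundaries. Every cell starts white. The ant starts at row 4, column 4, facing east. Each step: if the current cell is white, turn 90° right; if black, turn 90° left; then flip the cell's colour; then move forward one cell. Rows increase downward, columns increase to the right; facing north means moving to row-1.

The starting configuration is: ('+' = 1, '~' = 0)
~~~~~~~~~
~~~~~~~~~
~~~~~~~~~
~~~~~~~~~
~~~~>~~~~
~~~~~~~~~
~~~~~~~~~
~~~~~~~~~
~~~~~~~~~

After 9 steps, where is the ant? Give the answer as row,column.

3,4

t=0: ~~~~~~~~~
~~~~~~~~~
~~~~~~~~~
~~~~~~~~~
~~~~>~~~~
~~~~~~~~~
~~~~~~~~~
~~~~~~~~~
~~~~~~~~~
t=1: ~~~~~~~~~
~~~~~~~~~
~~~~~~~~~
~~~~~~~~~
~~~~+~~~~
~~~~v~~~~
~~~~~~~~~
~~~~~~~~~
~~~~~~~~~
t=2: ~~~~~~~~~
~~~~~~~~~
~~~~~~~~~
~~~~~~~~~
~~~~+~~~~
~~~<+~~~~
~~~~~~~~~
~~~~~~~~~
~~~~~~~~~
t=3: ~~~~~~~~~
~~~~~~~~~
~~~~~~~~~
~~~~~~~~~
~~~^+~~~~
~~~++~~~~
~~~~~~~~~
~~~~~~~~~
~~~~~~~~~
t=4: ~~~~~~~~~
~~~~~~~~~
~~~~~~~~~
~~~~~~~~~
~~~+>~~~~
~~~++~~~~
~~~~~~~~~
~~~~~~~~~
~~~~~~~~~
t=5: ~~~~~~~~~
~~~~~~~~~
~~~~~~~~~
~~~~^~~~~
~~~+~~~~~
~~~++~~~~
~~~~~~~~~
~~~~~~~~~
~~~~~~~~~
t=6: ~~~~~~~~~
~~~~~~~~~
~~~~~~~~~
~~~~+>~~~
~~~+~~~~~
~~~++~~~~
~~~~~~~~~
~~~~~~~~~
~~~~~~~~~
t=7: ~~~~~~~~~
~~~~~~~~~
~~~~~~~~~
~~~~++~~~
~~~+~v~~~
~~~++~~~~
~~~~~~~~~
~~~~~~~~~
~~~~~~~~~
t=8: ~~~~~~~~~
~~~~~~~~~
~~~~~~~~~
~~~~++~~~
~~~+<+~~~
~~~++~~~~
~~~~~~~~~
~~~~~~~~~
~~~~~~~~~
t=9: ~~~~~~~~~
~~~~~~~~~
~~~~~~~~~
~~~~^+~~~
~~~+++~~~
~~~++~~~~
~~~~~~~~~
~~~~~~~~~
~~~~~~~~~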